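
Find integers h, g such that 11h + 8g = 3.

Step 1: Check solvability.
gcd(11, 8) = 1
Since 1 divides 3, solutions exist.

Step 2: Apply extended Euclidean algorithm to find gcd.
We find integers such that 11*x0 + 8*y0 = 1

Step 3: Scale the particular solution.
Multiply by 3/1 = 3:
h = 9, g = -12

Step 4: Verify.
11*(9) + 8*(-12) = 3 = 3 ✓

h = 9, g = -12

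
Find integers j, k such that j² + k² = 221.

We need to find integers j, k > 0 such that j² + k² = 221.
Trying j = 5: k² = 221 - 5² = 221 - 25 = 196
k = 14
Check: 5² + 14² = 25 + 196 = 221 ✓

221 = 5² + 14²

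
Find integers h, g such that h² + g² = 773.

We need to find integers h, g > 0 such that h² + g² = 773.
Trying h = 17: g² = 773 - 17² = 773 - 289 = 484
g = 22
Check: 17² + 22² = 289 + 484 = 773 ✓

773 = 17² + 22²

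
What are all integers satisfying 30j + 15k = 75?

Step 1: Compute gcd(30, 15) = 15.
Since 15 divides 75, solutions exist.

Step 2: Find a particular solution using extended Euclidean algorithm.
We get j₀ = 0, k₀ = 5.
Check: 30*0 + 15*5 = 75 = 75 ✓

Step 3: Write the general solution.
j = 0 + (15/15)t = 0 + 1t
k = 5 - (30/15)t = 5 - 2t
for any integer t.

j = 0 + 1t, k = 5 - 2t for integer t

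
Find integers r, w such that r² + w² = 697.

We need to find integers r, w > 0 such that r² + w² = 697.
Trying r = 11: w² = 697 - 11² = 697 - 121 = 576
w = 24
Check: 11² + 24² = 121 + 576 = 697 ✓

697 = 11² + 24²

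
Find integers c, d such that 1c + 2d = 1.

Step 1: Check solvability.
gcd(1, 2) = 1
Since 1 divides 1, solutions exist.

Step 2: Apply extended Euclidean algorithm to find gcd.
We find integers such that 1*x0 + 2*y0 = 1

Step 3: Scale the particular solution.
Multiply by 1/1 = 1:
c = 1, d = 0

Step 4: Verify.
1*(1) + 2*(0) = 1 = 1 ✓

c = 1, d = 0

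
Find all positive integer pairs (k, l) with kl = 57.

The positive divisors of 57 are: 1, 3, 19, 57.
Each divisor d gives the pair (d, 57/d):
(1, 57), (3, 19), (19, 3), (57, 1)

(1, 57), (3, 19), (19, 3), (57, 1)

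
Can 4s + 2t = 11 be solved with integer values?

Step 1: Compute gcd(4, 2).
gcd(4, 2) = 2

Step 2: Check divisibility.
Does 2 divide 11? 11 = 2 x 5 + 1, so no.

By the theorem on linear Diophantine equations, 4s + 2t = 11 has integer solutions if and only if gcd(4, 2) divides 11. Since 2 does not divide 11, no solutions exist.

No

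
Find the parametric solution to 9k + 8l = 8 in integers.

Step 1: Compute gcd(9, 8) = 1.
Since 1 divides 8, solutions exist.

Step 2: Find a particular solution using extended Euclidean algorithm.
We get k₀ = 8, l₀ = -8.
Check: 9*8 + 8*-8 = 8 = 8 ✓

Step 3: Write the general solution.
k = 8 + (8/1)t = 8 + 8t
l = -8 - (9/1)t = -8 - 9t
for any integer t.

k = 8 + 8t, l = -8 - 9t for integer t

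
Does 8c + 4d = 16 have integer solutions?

Step 1: Compute gcd(8, 4).
gcd(8, 4) = 4

Step 2: Check divisibility.
Does 4 divide 16? 16 = 4 x 4, so yes.

By the theorem on linear Diophantine equations, 8c + 4d = 16 has integer solutions if and only if gcd(8, 4) divides 16. Since 4 | 16, solutions exist.

Yes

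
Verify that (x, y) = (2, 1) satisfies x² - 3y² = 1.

Compute x² = 2² = 4
Compute 3y² = 3·1² = 3·1 = 3
x² - 3y² = 4 - 3 = 1
Since this equals 1, (2, 1) is a solution.

Yes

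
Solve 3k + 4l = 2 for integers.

Step 1: Check solvability.
gcd(3, 4) = 1
Since 1 divides 2, solutions exist.

Step 2: Apply extended Euclidean algorithm to find gcd.
We find integers such that 3*x0 + 4*y0 = 1

Step 3: Scale the particular solution.
Multiply by 2/1 = 2:
k = -2, l = 2

Step 4: Verify.
3*(-2) + 4*(2) = 2 = 2 ✓

k = -2, l = 2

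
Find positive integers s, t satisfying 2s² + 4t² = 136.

Try small values of s and check whether (136 - 2s²)/4 is a perfect square.
s = 6: 2·6² = 72, so 4t² = 136 - 72 = 64, giving t² = 16, t = 4.
Check: 2·6² + 4·4² = 72 + 64 = 136 ✓

s = 6, t = 4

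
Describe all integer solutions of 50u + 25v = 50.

Step 1: Compute gcd(50, 25) = 25.
Since 25 divides 50, solutions exist.

Step 2: Find a particular solution using extended Euclidean algorithm.
We get u₀ = 0, v₀ = 2.
Check: 50*0 + 25*2 = 50 = 50 ✓

Step 3: Write the general solution.
u = 0 + (25/25)t = 0 + 1t
v = 2 - (50/25)t = 2 - 2t
for any integer t.

u = 0 + 1t, v = 2 - 2t for integer t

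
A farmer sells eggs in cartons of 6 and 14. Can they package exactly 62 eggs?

We need non-negative a, b with 6a + 14b = 62.
gcd(6, 14) = 2 divides 62.
Try a = 1: 14b = 62 - 6 = 56, so b = 4.
One way: 1 cartons of 6 and 4 cartons of 14.

Yes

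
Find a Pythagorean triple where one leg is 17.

We need the other leg and hypotenuse such that 17² + x² = c².
Take x = 144, c = 145: 17² + 144² = 289 + 20736 = 21025 = 145² ✓
Triple: (17, 144, 145)

(17, 144, 145)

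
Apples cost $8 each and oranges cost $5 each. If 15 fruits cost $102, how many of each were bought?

Let a = apples, o = oranges.
a + o = 15
8a + 5o = 102
Substitute o = 15 - a:
8a + 5(15 - a) = 102
(8 - 5)a = 102 - 75
3a = 27
a = 9, o = 15 - 9 = 6

Apples: 9, Oranges: 6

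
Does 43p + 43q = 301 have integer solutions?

Step 1: Compute gcd(43, 43).
gcd(43, 43) = 43

Step 2: Check divisibility.
Does 43 divide 301? 301 = 43 x 7, so yes.

By the theorem on linear Diophantine equations, 43p + 43q = 301 has integer solutions if and only if gcd(43, 43) divides 301. Since 43 | 301, solutions exist.

Yes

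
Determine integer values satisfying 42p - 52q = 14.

Step 1: Check solvability.
gcd(42, 52) = 2
Since 2 divides 14, solutions exist.

Step 2: Apply extended Euclidean algorithm to find gcd.
We find integers such that 42*x0 + 52*y0 = 2

Step 3: Scale the particular solution.
Multiply by 14/2 = 7:
p = 35, q = 28

Step 4: Verify.
42*(35) - 52*(28) = 14 = 14 ✓

p = 35, q = 28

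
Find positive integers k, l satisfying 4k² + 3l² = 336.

Try small values of k and check whether (336 - 4k²)/3 is a perfect square.
k = 3: 4·3² = 36, so 3l² = 336 - 36 = 300, giving l² = 100, l = 10.
Check: 4·3² + 3·10² = 36 + 300 = 336 ✓

k = 3, l = 10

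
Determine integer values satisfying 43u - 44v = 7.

Step 1: Check solvability.
gcd(43, 44) = 1
Since 1 divides 7, solutions exist.

Step 2: Apply extended Euclidean algorithm to find gcd.
We find integers such that 43*x0 + 44*y0 = 1

Step 3: Scale the particular solution.
Multiply by 7/1 = 7:
u = -7, v = -7

Step 4: Verify.
43*(-7) - 44*(-7) = 7 = 7 ✓

u = -7, v = -7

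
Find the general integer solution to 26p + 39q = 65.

Step 1: Compute gcd(26, 39) = 13.
Since 13 divides 65, solutions exist.

Step 2: Find a particular solution using extended Euclidean algorithm.
We get p₀ = -5, q₀ = 5.
Check: 26*-5 + 39*5 = 65 = 65 ✓

Step 3: Write the general solution.
p = -5 + (39/13)t = -5 + 3t
q = 5 - (26/13)t = 5 - 2t
for any integer t.

p = -5 + 3t, q = 5 - 2t for integer t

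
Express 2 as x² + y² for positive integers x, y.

We need to find integers x, y > 0 such that x² + y² = 2.
Trying x = 1: y² = 2 - 1² = 2 - 1 = 1
y = 1
Check: 1² + 1² = 1 + 1 = 2 ✓

2 = 1² + 1²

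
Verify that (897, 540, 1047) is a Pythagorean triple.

Compute a² + b²:
897² + 540² = 804609 + 291600 = 1096209
Compute c²:
1047² = 1096209
Since 1096209 = 1096209, it is a Pythagorean triple.

Yes, it is a Pythagorean triple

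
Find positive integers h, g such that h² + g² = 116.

Search for h with 116 - h² a perfect square.
h = 4: 116 - 4² = 116 - 16 = 100 = 10² ✓
So h = 4, g = 10.

h = 4, g = 10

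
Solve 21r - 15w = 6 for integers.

Step 1: Check solvability.
gcd(21, 15) = 3
Since 3 divides 6, solutions exist.

Step 2: Apply extended Euclidean algorithm to find gcd.
We find integers such that 21*x0 + 15*y0 = 3

Step 3: Scale the particular solution.
Multiply by 6/3 = 2:
r = -4, w = -6

Step 4: Verify.
21*(-4) - 15*(-6) = 6 = 6 ✓

r = -4, w = -6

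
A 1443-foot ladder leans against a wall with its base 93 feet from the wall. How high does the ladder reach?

The ladder, wall, and ground form a right triangle with hypotenuse 1443 and one leg 93.
By the Pythagorean theorem: h² = 1443² - 93² = 2082249 - 8649 = 2073600
h = √2073600 = 1440 feet

1440 feet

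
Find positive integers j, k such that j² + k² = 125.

Search for j with 125 - j² a perfect square.
j = 2: 125 - 2² = 125 - 4 = 121 = 11² ✓
So j = 2, k = 11.

j = 2, k = 11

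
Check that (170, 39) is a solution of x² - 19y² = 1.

Compute x² = 170² = 28900
Compute 19y² = 19·39² = 19·1521 = 28899
x² - 19y² = 28900 - 28899 = 1
Since this equals 1, (170, 39) is a solution.

Yes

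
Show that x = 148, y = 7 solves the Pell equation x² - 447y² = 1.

Compute x² = 148² = 21904
Compute 447y² = 447·7² = 447·49 = 21903
x² - 447y² = 21904 - 21903 = 1
Since this equals 1, (148, 7) is a solution.

Yes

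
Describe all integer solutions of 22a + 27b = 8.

Step 1: Compute gcd(22, 27) = 1.
Since 1 divides 8, solutions exist.

Step 2: Find a particular solution using extended Euclidean algorithm.
We get a₀ = -88, b₀ = 72.
Check: 22*-88 + 27*72 = 8 = 8 ✓

Step 3: Write the general solution.
a = -88 + (27/1)t = -88 + 27t
b = 72 - (22/1)t = 72 - 22t
for any integer t.

a = -88 + 27t, b = 72 - 22t for integer t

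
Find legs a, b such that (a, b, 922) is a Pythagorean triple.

We need a² + b² = 922² = 850084.
Trying: 522² + 760² = 272484 + 577600 = 850084 ✓

(522, 760, 922)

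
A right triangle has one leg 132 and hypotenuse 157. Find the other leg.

a² = c² - b² = 24649 - 17424 = 7225
a = 85

85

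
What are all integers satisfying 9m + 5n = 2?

Step 1: Compute gcd(9, 5) = 1.
Since 1 divides 2, solutions exist.

Step 2: Find a particular solution using extended Euclidean algorithm.
We get m₀ = -2, n₀ = 4.
Check: 9*-2 + 5*4 = 2 = 2 ✓

Step 3: Write the general solution.
m = -2 + (5/1)t = -2 + 5t
n = 4 - (9/1)t = 4 - 9t
for any integer t.

m = -2 + 5t, n = 4 - 9t for integer t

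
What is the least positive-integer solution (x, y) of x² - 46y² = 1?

We seek the smallest positive integers (x, y) with x² - 46y² = 1, i.e., x² = 46y² + 1.
Try successive y values:
y = 1: x² = 46·1² + 1 = 47, not a perfect square
y = 2: x² = 46·2² + 1 = 185, not a perfect square
y = 3: x² = 46·3² + 1 = 415, not a perfect square
... continuing the search (or via continued fractions) ...
y = 3588: x² = 46·3588² + 1 = 592192225, x = 24335 ✓

Verify: 24335² - 46·3588² = 592192225 - 592192224 = 1 ✓

x = 24335, y = 3588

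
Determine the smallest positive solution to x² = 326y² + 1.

We seek the smallest positive integers (x, y) with x² - 326y² = 1, i.e., x² = 326y² + 1.
Try successive y values:
y = 1: x² = 326·1² + 1 = 327, not a perfect square
y = 2: x² = 326·2² + 1 = 1305, not a perfect square
y = 3: x² = 326·3² + 1 = 2935, not a perfect square
... continuing the search (or via continued fractions) ...
y = 18: x² = 326·18² + 1 = 105625, x = 325 ✓

Verify: 325² - 326·18² = 105625 - 105624 = 1 ✓

x = 325, y = 18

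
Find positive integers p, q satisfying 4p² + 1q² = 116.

Try small values of p and check whether (116 - 4p²)/1 is a perfect square.
p = 5: 4·5² = 100, so 1q² = 116 - 100 = 16, giving q² = 16, q = 4.
Check: 4·5² + 1·4² = 100 + 16 = 116 ✓

p = 5, q = 4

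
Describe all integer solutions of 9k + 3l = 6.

Step 1: Compute gcd(9, 3) = 3.
Since 3 divides 6, solutions exist.

Step 2: Find a particular solution using extended Euclidean algorithm.
We get k₀ = 0, l₀ = 2.
Check: 9*0 + 3*2 = 6 = 6 ✓

Step 3: Write the general solution.
k = 0 + (3/3)t = 0 + 1t
l = 2 - (9/3)t = 2 - 3t
for any integer t.

k = 0 + 1t, l = 2 - 3t for integer t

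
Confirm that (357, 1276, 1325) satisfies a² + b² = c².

Compute a² + b² = 357² + 1276² = 127449 + 1628176 = 1755625
Compute c² = 1325² = 1755625
Since 1755625 = 1755625, confirmed.

Yes, it is a Pythagorean triple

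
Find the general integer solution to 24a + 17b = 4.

Step 1: Compute gcd(24, 17) = 1.
Since 1 divides 4, solutions exist.

Step 2: Find a particular solution using extended Euclidean algorithm.
We get a₀ = 20, b₀ = -28.
Check: 24*20 + 17*-28 = 4 = 4 ✓

Step 3: Write the general solution.
a = 20 + (17/1)t = 20 + 17t
b = -28 - (24/1)t = -28 - 24t
for any integer t.

a = 20 + 17t, b = -28 - 24t for integer t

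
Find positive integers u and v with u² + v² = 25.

We need to find integers u, v > 0 such that u² + v² = 25.
Trying u = 3: v² = 25 - 3² = 25 - 9 = 16
v = 4
Check: 3² + 4² = 9 + 16 = 25 ✓

25 = 3² + 4²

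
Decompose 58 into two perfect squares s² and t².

We need to find integers s, t > 0 such that s² + t² = 58.
Trying s = 3: t² = 58 - 3² = 58 - 9 = 49
t = 7
Check: 3² + 7² = 9 + 49 = 58 ✓

58 = 3² + 7²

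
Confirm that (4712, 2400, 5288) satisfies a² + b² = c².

Compute a² + b² = 4712² + 2400² = 22202944 + 5760000 = 27962944
Compute c² = 5288² = 27962944
Since 27962944 = 27962944, confirmed.

Yes, it is a Pythagorean triple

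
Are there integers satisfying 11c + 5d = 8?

Step 1: Compute gcd(11, 5).
gcd(11, 5) = 1

Step 2: Check divisibility.
Does 1 divide 8? 8 = 1 x 8, so yes.

By the theorem on linear Diophantine equations, 11c + 5d = 8 has integer solutions if and only if gcd(11, 5) divides 8. Since 1 | 8, solutions exist.

Yes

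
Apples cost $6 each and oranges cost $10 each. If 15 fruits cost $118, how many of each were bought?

Let a = apples, o = oranges.
a + o = 15
6a + 10o = 118
Substitute o = 15 - a:
6a + 10(15 - a) = 118
(6 - 10)a = 118 - 150
-4a = -32
a = 8, o = 15 - 8 = 7

Apples: 8, Oranges: 7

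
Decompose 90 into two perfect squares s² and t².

We need to find integers s, t > 0 such that s² + t² = 90.
Trying s = 3: t² = 90 - 3² = 90 - 9 = 81
t = 9
Check: 3² + 9² = 9 + 81 = 90 ✓

90 = 3² + 9²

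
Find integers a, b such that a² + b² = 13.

We need to find integers a, b > 0 such that a² + b² = 13.
Trying a = 2: b² = 13 - 2² = 13 - 4 = 9
b = 3
Check: 2² + 3² = 4 + 9 = 13 ✓

13 = 2² + 3²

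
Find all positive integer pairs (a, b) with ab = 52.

The positive divisors of 52 are: 1, 2, 4, 13, 26, 52.
Each divisor d gives the pair (d, 52/d):
(1, 52), (2, 26), (4, 13), (13, 4), (26, 2), (52, 1)

(1, 52), (2, 26), (4, 13), (13, 4), (26, 2), (52, 1)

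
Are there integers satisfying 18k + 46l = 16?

Step 1: Compute gcd(18, 46).
gcd(18, 46) = 2

Step 2: Check divisibility.
Does 2 divide 16? 16 = 2 x 8, so yes.

By the theorem on linear Diophantine equations, 18k + 46l = 16 has integer solutions if and only if gcd(18, 46) divides 16. Since 2 | 16, solutions exist.

Yes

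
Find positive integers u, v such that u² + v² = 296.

Search for u with 296 - u² a perfect square.
u = 10: 296 - 10² = 296 - 100 = 196 = 14² ✓
So u = 10, v = 14.

u = 10, v = 14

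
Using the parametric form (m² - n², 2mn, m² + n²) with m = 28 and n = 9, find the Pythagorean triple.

a = m² - n² = 28² - 9² = 784 - 81 = 703
b = 2mn = 2·28·9 = 504
c = m² + n² = 784 + 81 = 865
Verify: 703² + 504² = 494209 + 254016 = 748225 = 865² ✓

(703, 504, 865)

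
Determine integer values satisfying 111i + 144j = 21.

Step 1: Check solvability.
gcd(111, 144) = 3
Since 3 divides 21, solutions exist.

Step 2: Apply extended Euclidean algorithm to find gcd.
We find integers such that 111*x0 + 144*y0 = 3

Step 3: Scale the particular solution.
Multiply by 21/3 = 7:
i = 91, j = -70

Step 4: Verify.
111*(91) + 144*(-70) = 21 = 21 ✓

i = 91, j = -70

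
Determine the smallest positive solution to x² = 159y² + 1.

We seek the smallest positive integers (x, y) with x² - 159y² = 1, i.e., x² = 159y² + 1.
Try successive y values:
y = 1: x² = 159·1² + 1 = 160, not a perfect square
y = 2: x² = 159·2² + 1 = 637, not a perfect square
y = 3: x² = 159·3² + 1 = 1432, not a perfect square
... continuing the search (or via continued fractions) ...
y = 105: x² = 159·105² + 1 = 1752976, x = 1324 ✓

Verify: 1324² - 159·105² = 1752976 - 1752975 = 1 ✓

x = 1324, y = 105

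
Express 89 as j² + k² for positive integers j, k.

We need to find integers j, k > 0 such that j² + k² = 89.
Trying j = 5: k² = 89 - 5² = 89 - 25 = 64
k = 8
Check: 5² + 8² = 25 + 64 = 89 ✓

89 = 5² + 8²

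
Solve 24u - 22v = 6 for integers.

Step 1: Check solvability.
gcd(24, 22) = 2
Since 2 divides 6, solutions exist.

Step 2: Apply extended Euclidean algorithm to find gcd.
We find integers such that 24*x0 + 22*y0 = 2

Step 3: Scale the particular solution.
Multiply by 6/2 = 3:
u = 3, v = 3

Step 4: Verify.
24*(3) - 22*(3) = 6 = 6 ✓

u = 3, v = 3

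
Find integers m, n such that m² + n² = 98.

We need to find integers m, n > 0 such that m² + n² = 98.
Trying m = 7: n² = 98 - 7² = 98 - 49 = 49
n = 7
Check: 7² + 7² = 49 + 49 = 98 ✓

98 = 7² + 7²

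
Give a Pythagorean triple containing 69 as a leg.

We need the other leg and hypotenuse such that 69² + x² = c².
Take x = 260, c = 269: 69² + 260² = 4761 + 67600 = 72361 = 269² ✓
Triple: (69, 260, 269)

(69, 260, 269)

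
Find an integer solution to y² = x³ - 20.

Try small integer x values and check whether x³ - 20 is a perfect square.
x = 6: x³ - 20 = 6³ - 20 = 216 - 20 = 196
Is 196 a perfect square? 14² = 196 ✓
So (x, y) = (6, -14) is a solution.

x = 6, y = -14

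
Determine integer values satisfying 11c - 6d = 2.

Step 1: Check solvability.
gcd(11, 6) = 1
Since 1 divides 2, solutions exist.

Step 2: Apply extended Euclidean algorithm to find gcd.
We find integers such that 11*x0 + 6*y0 = 1

Step 3: Scale the particular solution.
Multiply by 2/1 = 2:
c = -2, d = -4

Step 4: Verify.
11*(-2) - 6*(-4) = 2 = 2 ✓

c = -2, d = -4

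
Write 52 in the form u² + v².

We need to find integers u, v > 0 such that u² + v² = 52.
Trying u = 4: v² = 52 - 4² = 52 - 16 = 36
v = 6
Check: 4² + 6² = 16 + 36 = 52 ✓

52 = 4² + 6²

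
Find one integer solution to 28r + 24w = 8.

Step 1: Check solvability.
gcd(28, 24) = 4
Since 4 divides 8, solutions exist.

Step 2: Apply extended Euclidean algorithm to find gcd.
We find integers such that 28*x0 + 24*y0 = 4

Step 3: Scale the particular solution.
Multiply by 8/4 = 2:
r = 2, w = -2

Step 4: Verify.
28*(2) + 24*(-2) = 8 = 8 ✓

r = 2, w = -2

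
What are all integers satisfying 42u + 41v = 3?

Step 1: Compute gcd(42, 41) = 1.
Since 1 divides 3, solutions exist.

Step 2: Find a particular solution using extended Euclidean algorithm.
We get u₀ = 3, v₀ = -3.
Check: 42*3 + 41*-3 = 3 = 3 ✓

Step 3: Write the general solution.
u = 3 + (41/1)t = 3 + 41t
v = -3 - (42/1)t = -3 - 42t
for any integer t.

u = 3 + 41t, v = -3 - 42t for integer t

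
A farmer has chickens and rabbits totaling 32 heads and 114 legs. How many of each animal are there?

Let c = chickens, r = rabbits.
Heads: c + r = 32
Legs: 2c + 4r = 114
From the first equation, c = 32 - r. Substitute:
2(32 - r) + 4r = 114
64 + 2r = 114
r = (114 - 64)/2 = 25
c = 32 - 25 = 7

Chickens: 7, Rabbits: 25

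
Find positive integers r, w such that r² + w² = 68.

Search for r with 68 - r² a perfect square.
r = 2: 68 - 2² = 68 - 4 = 64 = 8² ✓
So r = 2, w = 8.

r = 2, w = 8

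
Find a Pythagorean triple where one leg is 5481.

We need the other leg and hypotenuse such that 5481² + x² = c².
Take x = 392, c = 5495: 5481² + 392² = 30041361 + 153664 = 30195025 = 5495² ✓
Triple: (5481, 392, 5495)

(5481, 392, 5495)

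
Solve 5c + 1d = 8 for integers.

Step 1: Check solvability.
gcd(5, 1) = 1
Since 1 divides 8, solutions exist.

Step 2: Apply extended Euclidean algorithm to find gcd.
We find integers such that 5*x0 + 1*y0 = 1

Step 3: Scale the particular solution.
Multiply by 8/1 = 8:
c = 0, d = 8

Step 4: Verify.
5*(0) + 1*(8) = 8 = 8 ✓

c = 0, d = 8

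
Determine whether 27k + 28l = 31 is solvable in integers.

Step 1: Compute gcd(27, 28).
gcd(27, 28) = 1

Step 2: Check divisibility.
Does 1 divide 31? 31 = 1 x 31, so yes.

By the theorem on linear Diophantine equations, 27k + 28l = 31 has integer solutions if and only if gcd(27, 28) divides 31. Since 1 | 31, solutions exist.

Yes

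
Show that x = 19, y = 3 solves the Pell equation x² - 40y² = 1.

Compute x² = 19² = 361
Compute 40y² = 40·3² = 40·9 = 360
x² - 40y² = 361 - 360 = 1
Since this equals 1, (19, 3) is a solution.

Yes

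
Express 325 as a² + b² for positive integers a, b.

We need to find integers a, b > 0 such that a² + b² = 325.
Trying a = 1: b² = 325 - 1² = 325 - 1 = 324
b = 18
Check: 1² + 18² = 1 + 324 = 325 ✓

325 = 1² + 18²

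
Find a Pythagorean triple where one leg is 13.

We need the other leg and hypotenuse such that 13² + x² = c².
Take x = 84, c = 85: 13² + 84² = 169 + 7056 = 7225 = 85² ✓
Triple: (13, 84, 85)

(13, 84, 85)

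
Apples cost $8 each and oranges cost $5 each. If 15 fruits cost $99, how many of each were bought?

Let a = apples, o = oranges.
a + o = 15
8a + 5o = 99
Substitute o = 15 - a:
8a + 5(15 - a) = 99
(8 - 5)a = 99 - 75
3a = 24
a = 8, o = 15 - 8 = 7

Apples: 8, Oranges: 7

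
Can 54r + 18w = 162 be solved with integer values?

Step 1: Compute gcd(54, 18).
gcd(54, 18) = 18

Step 2: Check divisibility.
Does 18 divide 162? 162 = 18 x 9, so yes.

By the theorem on linear Diophantine equations, 54r + 18w = 162 has integer solutions if and only if gcd(54, 18) divides 162. Since 18 | 162, solutions exist.

Yes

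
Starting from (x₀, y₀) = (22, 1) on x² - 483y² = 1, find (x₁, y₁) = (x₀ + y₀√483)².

Solutions to x² - Dy² = 1 are generated by powers of (x₀ + y₀√D).
The next solution satisfies x₁ + y₁√483 = (x₀ + y₀√483)², giving:
x₁ = x₀² + 483y₀² = 22² + 483·1² = 484 + 483 = 967
y₁ = 2x₀y₀ = 2·22·1 = 44

Verify: 967² - 483·44² = 935089 - 935088 = 1 ✓

x = 967, y = 44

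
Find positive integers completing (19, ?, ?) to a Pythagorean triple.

We need the other leg and hypotenuse such that 19² + x² = c².
Take x = 180, c = 181: 19² + 180² = 361 + 32400 = 32761 = 181² ✓
Triple: (19, 180, 181)

(19, 180, 181)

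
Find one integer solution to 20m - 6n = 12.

Step 1: Check solvability.
gcd(20, 6) = 2
Since 2 divides 12, solutions exist.

Step 2: Apply extended Euclidean algorithm to find gcd.
We find integers such that 20*x0 + 6*y0 = 2

Step 3: Scale the particular solution.
Multiply by 12/2 = 6:
m = 6, n = 18

Step 4: Verify.
20*(6) - 6*(18) = 12 = 12 ✓

m = 6, n = 18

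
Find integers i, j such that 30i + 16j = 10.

Step 1: Check solvability.
gcd(30, 16) = 2
Since 2 divides 10, solutions exist.

Step 2: Apply extended Euclidean algorithm to find gcd.
We find integers such that 30*x0 + 16*y0 = 2

Step 3: Scale the particular solution.
Multiply by 10/2 = 5:
i = -5, j = 10

Step 4: Verify.
30*(-5) + 16*(10) = 10 = 10 ✓

i = -5, j = 10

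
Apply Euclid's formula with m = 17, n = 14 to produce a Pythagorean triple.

a = m² - n² = 17² - 14² = 289 - 196 = 93
b = 2mn = 2·17·14 = 476
c = m² + n² = 289 + 196 = 485
Verify: 93² + 476² = 8649 + 226576 = 235225 = 485² ✓

(93, 476, 485)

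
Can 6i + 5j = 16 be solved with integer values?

Step 1: Compute gcd(6, 5).
gcd(6, 5) = 1

Step 2: Check divisibility.
Does 1 divide 16? 16 = 1 x 16, so yes.

By the theorem on linear Diophantine equations, 6i + 5j = 16 has integer solutions if and only if gcd(6, 5) divides 16. Since 1 | 16, solutions exist.

Yes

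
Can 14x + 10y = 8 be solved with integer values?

Step 1: Compute gcd(14, 10).
gcd(14, 10) = 2

Step 2: Check divisibility.
Does 2 divide 8? 8 = 2 x 4, so yes.

By the theorem on linear Diophantine equations, 14x + 10y = 8 has integer solutions if and only if gcd(14, 10) divides 8. Since 2 | 8, solutions exist.

Yes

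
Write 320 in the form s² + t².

We need to find integers s, t > 0 such that s² + t² = 320.
Trying s = 8: t² = 320 - 8² = 320 - 64 = 256
t = 16
Check: 8² + 16² = 64 + 256 = 320 ✓

320 = 8² + 16²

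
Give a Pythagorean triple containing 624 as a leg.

We need the other leg and hypotenuse such that 624² + x² = c².
Take x = 407, c = 745: 624² + 407² = 389376 + 165649 = 555025 = 745² ✓
Triple: (407, 624, 745)

(407, 624, 745)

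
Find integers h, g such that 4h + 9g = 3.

Step 1: Check solvability.
gcd(4, 9) = 1
Since 1 divides 3, solutions exist.

Step 2: Apply extended Euclidean algorithm to find gcd.
We find integers such that 4*x0 + 9*y0 = 1

Step 3: Scale the particular solution.
Multiply by 3/1 = 3:
h = -6, g = 3

Step 4: Verify.
4*(-6) + 9*(3) = 3 = 3 ✓

h = -6, g = 3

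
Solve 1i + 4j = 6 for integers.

Step 1: Check solvability.
gcd(1, 4) = 1
Since 1 divides 6, solutions exist.

Step 2: Apply extended Euclidean algorithm to find gcd.
We find integers such that 1*x0 + 4*y0 = 1

Step 3: Scale the particular solution.
Multiply by 6/1 = 6:
i = 6, j = 0

Step 4: Verify.
1*(6) + 4*(0) = 6 = 6 ✓

i = 6, j = 0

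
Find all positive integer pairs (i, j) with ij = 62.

The positive divisors of 62 are: 1, 2, 31, 62.
Each divisor d gives the pair (d, 62/d):
(1, 62), (2, 31), (31, 2), (62, 1)

(1, 62), (2, 31), (31, 2), (62, 1)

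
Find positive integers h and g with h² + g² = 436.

We need to find integers h, g > 0 such that h² + g² = 436.
Trying h = 6: g² = 436 - 6² = 436 - 36 = 400
g = 20
Check: 6² + 20² = 36 + 400 = 436 ✓

436 = 6² + 20²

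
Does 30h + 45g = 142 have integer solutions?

Step 1: Compute gcd(30, 45).
gcd(30, 45) = 15

Step 2: Check divisibility.
Does 15 divide 142? 142 = 15 x 9 + 7, so no.

By the theorem on linear Diophantine equations, 30h + 45g = 142 has integer solutions if and only if gcd(30, 45) divides 142. Since 15 does not divide 142, no solutions exist.

No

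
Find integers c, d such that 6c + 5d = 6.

Step 1: Check solvability.
gcd(6, 5) = 1
Since 1 divides 6, solutions exist.

Step 2: Apply extended Euclidean algorithm to find gcd.
We find integers such that 6*x0 + 5*y0 = 1

Step 3: Scale the particular solution.
Multiply by 6/1 = 6:
c = 6, d = -6

Step 4: Verify.
6*(6) + 5*(-6) = 6 = 6 ✓

c = 6, d = -6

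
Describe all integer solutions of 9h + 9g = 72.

Step 1: Compute gcd(9, 9) = 9.
Since 9 divides 72, solutions exist.

Step 2: Find a particular solution using extended Euclidean algorithm.
We get h₀ = 0, g₀ = 8.
Check: 9*0 + 9*8 = 72 = 72 ✓

Step 3: Write the general solution.
h = 0 + (9/9)t = 0 + 1t
g = 8 - (9/9)t = 8 - 1t
for any integer t.

h = 0 + 1t, g = 8 - 1t for integer t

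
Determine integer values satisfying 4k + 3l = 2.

Step 1: Check solvability.
gcd(4, 3) = 1
Since 1 divides 2, solutions exist.

Step 2: Apply extended Euclidean algorithm to find gcd.
We find integers such that 4*x0 + 3*y0 = 1

Step 3: Scale the particular solution.
Multiply by 2/1 = 2:
k = 2, l = -2

Step 4: Verify.
4*(2) + 3*(-2) = 2 = 2 ✓

k = 2, l = -2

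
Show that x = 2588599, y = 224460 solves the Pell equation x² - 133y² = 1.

Compute x² = 2588599² = 6700844782801
Compute 133y² = 133·224460² = 133·50382291600 = 6700844782800
x² - 133y² = 6700844782801 - 6700844782800 = 1
Since this equals 1, (2588599, 224460) is a solution.

Yes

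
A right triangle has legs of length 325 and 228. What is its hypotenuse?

c² = a² + b² = 325² + 228² = 105625 + 51984 = 157609
c = 397

397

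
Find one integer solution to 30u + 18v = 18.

Step 1: Check solvability.
gcd(30, 18) = 6
Since 6 divides 18, solutions exist.

Step 2: Apply extended Euclidean algorithm to find gcd.
We find integers such that 30*x0 + 18*y0 = 6

Step 3: Scale the particular solution.
Multiply by 18/6 = 3:
u = -3, v = 6

Step 4: Verify.
30*(-3) + 18*(6) = 18 = 18 ✓

u = -3, v = 6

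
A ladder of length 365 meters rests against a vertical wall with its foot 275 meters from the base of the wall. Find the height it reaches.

The ladder, wall, and ground form a right triangle with hypotenuse 365 and one leg 275.
By the Pythagorean theorem: h² = 365² - 275² = 133225 - 75625 = 57600
h = √57600 = 240 meters

240 meters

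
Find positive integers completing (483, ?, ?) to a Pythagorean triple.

We need the other leg and hypotenuse such that 483² + x² = c².
Take x = 44, c = 485: 483² + 44² = 233289 + 1936 = 235225 = 485² ✓
Triple: (483, 44, 485)

(483, 44, 485)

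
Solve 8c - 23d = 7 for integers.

Step 1: Check solvability.
gcd(8, 23) = 1
Since 1 divides 7, solutions exist.

Step 2: Apply extended Euclidean algorithm to find gcd.
We find integers such that 8*x0 + 23*y0 = 1

Step 3: Scale the particular solution.
Multiply by 7/1 = 7:
c = 21, d = 7

Step 4: Verify.
8*(21) - 23*(7) = 7 = 7 ✓

c = 21, d = 7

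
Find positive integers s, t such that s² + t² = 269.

Search for s with 269 - s² a perfect square.
s = 10: 269 - 10² = 269 - 100 = 169 = 13² ✓
So s = 10, t = 13.

s = 10, t = 13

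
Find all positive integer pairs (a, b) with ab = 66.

The positive divisors of 66 are: 1, 2, 3, 6, 11, 22, 33, 66.
Each divisor d gives the pair (d, 66/d):
(1, 66), (2, 33), (3, 22), (6, 11), (11, 6), (22, 3), (33, 2), (66, 1)

(1, 66), (2, 33), (3, 22), (6, 11), (11, 6), (22, 3), (33, 2), (66, 1)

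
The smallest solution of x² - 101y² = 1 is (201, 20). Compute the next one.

Solutions to x² - Dy² = 1 are generated by powers of (x₀ + y₀√D).
The next solution satisfies x₁ + y₁√101 = (x₀ + y₀√101)², giving:
x₁ = x₀² + 101y₀² = 201² + 101·20² = 40401 + 40400 = 80801
y₁ = 2x₀y₀ = 2·201·20 = 8040

Verify: 80801² - 101·8040² = 6528801601 - 6528801600 = 1 ✓

x = 80801, y = 8040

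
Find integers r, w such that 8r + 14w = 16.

Step 1: Check solvability.
gcd(8, 14) = 2
Since 2 divides 16, solutions exist.

Step 2: Apply extended Euclidean algorithm to find gcd.
We find integers such that 8*x0 + 14*y0 = 2

Step 3: Scale the particular solution.
Multiply by 16/2 = 8:
r = 16, w = -8

Step 4: Verify.
8*(16) + 14*(-8) = 16 = 16 ✓

r = 16, w = -8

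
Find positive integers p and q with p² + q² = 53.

We need to find integers p, q > 0 such that p² + q² = 53.
Trying p = 2: q² = 53 - 2² = 53 - 4 = 49
q = 7
Check: 2² + 7² = 4 + 49 = 53 ✓

53 = 2² + 7²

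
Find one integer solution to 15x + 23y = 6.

Step 1: Check solvability.
gcd(15, 23) = 1
Since 1 divides 6, solutions exist.

Step 2: Apply extended Euclidean algorithm to find gcd.
We find integers such that 15*x0 + 23*y0 = 1

Step 3: Scale the particular solution.
Multiply by 6/1 = 6:
x = -18, y = 12

Step 4: Verify.
15*(-18) + 23*(12) = 6 = 6 ✓

x = -18, y = 12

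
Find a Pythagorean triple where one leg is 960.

We need the other leg and hypotenuse such that 960² + x² = c².
Take x = 644, c = 1156: 960² + 644² = 921600 + 414736 = 1336336 = 1156² ✓
Triple: (644, 960, 1156)

(644, 960, 1156)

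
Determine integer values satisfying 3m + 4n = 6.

Step 1: Check solvability.
gcd(3, 4) = 1
Since 1 divides 6, solutions exist.

Step 2: Apply extended Euclidean algorithm to find gcd.
We find integers such that 3*x0 + 4*y0 = 1

Step 3: Scale the particular solution.
Multiply by 6/1 = 6:
m = -6, n = 6

Step 4: Verify.
3*(-6) + 4*(6) = 6 = 6 ✓

m = -6, n = 6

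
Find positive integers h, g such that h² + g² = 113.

Search for h with 113 - h² a perfect square.
h = 7: 113 - 7² = 113 - 49 = 64 = 8² ✓
So h = 7, g = 8.

h = 7, g = 8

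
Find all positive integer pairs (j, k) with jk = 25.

The positive divisors of 25 are: 1, 5, 25.
Each divisor d gives the pair (d, 25/d):
(1, 25), (5, 5), (25, 1)

(1, 25), (5, 5), (25, 1)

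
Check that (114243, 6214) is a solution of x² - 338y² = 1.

Compute x² = 114243² = 13051463049
Compute 338y² = 338·6214² = 338·38613796 = 13051463048
x² - 338y² = 13051463049 - 13051463048 = 1
Since this equals 1, (114243, 6214) is a solution.

Yes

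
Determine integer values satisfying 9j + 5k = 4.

Step 1: Check solvability.
gcd(9, 5) = 1
Since 1 divides 4, solutions exist.

Step 2: Apply extended Euclidean algorithm to find gcd.
We find integers such that 9*x0 + 5*y0 = 1

Step 3: Scale the particular solution.
Multiply by 4/1 = 4:
j = -4, k = 8

Step 4: Verify.
9*(-4) + 5*(8) = 4 = 4 ✓

j = -4, k = 8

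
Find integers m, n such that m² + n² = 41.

We need to find integers m, n > 0 such that m² + n² = 41.
Trying m = 4: n² = 41 - 4² = 41 - 16 = 25
n = 5
Check: 4² + 5² = 16 + 25 = 41 ✓

41 = 4² + 5²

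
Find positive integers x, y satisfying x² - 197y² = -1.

We need x² = 197y² - 1. Try successive y:
y = 1: x² = 197·1² - 1 = 196 = 14² ✓
Check: 14² - 197·1² = 196 - 197 = -1 ✓

x = 14, y = 1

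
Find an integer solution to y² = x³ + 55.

Try small integer x values and check whether x³ + 55 is a perfect square.
x = 9: x³ + 55 = 9³ + 55 = 729 + 55 = 784
Is 784 a perfect square? 28² = 784 ✓
So (x, y) = (9, -28) is a solution.

x = 9, y = -28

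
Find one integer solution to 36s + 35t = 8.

Step 1: Check solvability.
gcd(36, 35) = 1
Since 1 divides 8, solutions exist.

Step 2: Apply extended Euclidean algorithm to find gcd.
We find integers such that 36*x0 + 35*y0 = 1

Step 3: Scale the particular solution.
Multiply by 8/1 = 8:
s = 8, t = -8

Step 4: Verify.
36*(8) + 35*(-8) = 8 = 8 ✓

s = 8, t = -8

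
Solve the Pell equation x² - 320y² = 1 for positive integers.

We seek the smallest positive integers (x, y) with x² - 320y² = 1, i.e., x² = 320y² + 1.
Try successive y values:
y = 1: x² = 320·1² + 1 = 321, not a perfect square
y = 2: x² = 320·2² + 1 = 1281, not a perfect square
y = 3: x² = 320·3² + 1 = 2881, not a perfect square
... continuing the search (or via continued fractions) ...
y = 9: x² = 320·9² + 1 = 25921, x = 161 ✓

Verify: 161² - 320·9² = 25921 - 25920 = 1 ✓

x = 161, y = 9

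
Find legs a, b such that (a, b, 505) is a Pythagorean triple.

We need a² + b² = 505² = 255025.
Trying: 377² + 336² = 142129 + 112896 = 255025 ✓

(377, 336, 505)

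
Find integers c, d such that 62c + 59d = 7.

Step 1: Check solvability.
gcd(62, 59) = 1
Since 1 divides 7, solutions exist.

Step 2: Apply extended Euclidean algorithm to find gcd.
We find integers such that 62*x0 + 59*y0 = 1

Step 3: Scale the particular solution.
Multiply by 7/1 = 7:
c = 140, d = -147

Step 4: Verify.
62*(140) + 59*(-147) = 7 = 7 ✓

c = 140, d = -147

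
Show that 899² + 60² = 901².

Compute a² + b² = 899² + 60² = 808201 + 3600 = 811801
Compute c² = 901² = 811801
Since 811801 = 811801, confirmed.

Yes, it is a Pythagorean triple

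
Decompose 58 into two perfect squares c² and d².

We need to find integers c, d > 0 such that c² + d² = 58.
Trying c = 3: d² = 58 - 3² = 58 - 9 = 49
d = 7
Check: 3² + 7² = 9 + 49 = 58 ✓

58 = 3² + 7²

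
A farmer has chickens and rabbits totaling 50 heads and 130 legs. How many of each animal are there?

Let c = chickens, r = rabbits.
Heads: c + r = 50
Legs: 2c + 4r = 130
From the first equation, c = 50 - r. Substitute:
2(50 - r) + 4r = 130
100 + 2r = 130
r = (130 - 100)/2 = 15
c = 50 - 15 = 35

Chickens: 35, Rabbits: 15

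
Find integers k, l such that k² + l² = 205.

We need to find integers k, l > 0 such that k² + l² = 205.
Trying k = 3: l² = 205 - 3² = 205 - 9 = 196
l = 14
Check: 3² + 14² = 9 + 196 = 205 ✓

205 = 3² + 14²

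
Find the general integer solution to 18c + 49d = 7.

Step 1: Compute gcd(18, 49) = 1.
Since 1 divides 7, solutions exist.

Step 2: Find a particular solution using extended Euclidean algorithm.
We get c₀ = -133, d₀ = 49.
Check: 18*-133 + 49*49 = 7 = 7 ✓

Step 3: Write the general solution.
c = -133 + (49/1)t = -133 + 49t
d = 49 - (18/1)t = 49 - 18t
for any integer t.

c = -133 + 49t, d = 49 - 18t for integer t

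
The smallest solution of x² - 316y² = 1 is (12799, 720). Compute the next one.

Solutions to x² - Dy² = 1 are generated by powers of (x₀ + y₀√D).
The next solution satisfies x₁ + y₁√316 = (x₀ + y₀√316)², giving:
x₁ = x₀² + 316y₀² = 12799² + 316·720² = 163814401 + 163814400 = 327628801
y₁ = 2x₀y₀ = 2·12799·720 = 18430560

Verify: 327628801² - 316·18430560² = 107340631244697601 - 107340631244697600 = 1 ✓

x = 327628801, y = 18430560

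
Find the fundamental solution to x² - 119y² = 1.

We seek the smallest positive integers (x, y) with x² - 119y² = 1, i.e., x² = 119y² + 1.
Try successive y values:
y = 1: x² = 119·1² + 1 = 120, not a perfect square
y = 2: x² = 119·2² + 1 = 477, not a perfect square
y = 3: x² = 119·3² + 1 = 1072, not a perfect square
... continuing the search (or via continued fractions) ...
y = 11: x² = 119·11² + 1 = 14400, x = 120 ✓

Verify: 120² - 119·11² = 14400 - 14399 = 1 ✓

x = 120, y = 11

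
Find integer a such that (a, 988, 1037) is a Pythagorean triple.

a² = c² - b² = 1037² - 988² = 1075369 - 976144 = 99225
a = sqrt(99225) = 315

315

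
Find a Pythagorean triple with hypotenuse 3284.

We need a² + b² = 3284² = 10784656.
Trying: 1716² + 2800² = 2944656 + 7840000 = 10784656 ✓

(1716, 2800, 3284)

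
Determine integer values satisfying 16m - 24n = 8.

Step 1: Check solvability.
gcd(16, 24) = 8
Since 8 divides 8, solutions exist.

Step 2: Apply extended Euclidean algorithm to find gcd.
We find integers such that 16*x0 + 24*y0 = 8

Step 3: Scale the particular solution.
Multiply by 8/8 = 1:
m = -1, n = -1

Step 4: Verify.
16*(-1) - 24*(-1) = 8 = 8 ✓

m = -1, n = -1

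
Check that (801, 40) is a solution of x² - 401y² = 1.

Compute x² = 801² = 641601
Compute 401y² = 401·40² = 401·1600 = 641600
x² - 401y² = 641601 - 641600 = 1
Since this equals 1, (801, 40) is a solution.

Yes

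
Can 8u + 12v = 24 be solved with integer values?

Step 1: Compute gcd(8, 12).
gcd(8, 12) = 4

Step 2: Check divisibility.
Does 4 divide 24? 24 = 4 x 6, so yes.

By the theorem on linear Diophantine equations, 8u + 12v = 24 has integer solutions if and only if gcd(8, 12) divides 24. Since 4 | 24, solutions exist.

Yes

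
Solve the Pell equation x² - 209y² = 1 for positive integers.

We seek the smallest positive integers (x, y) with x² - 209y² = 1, i.e., x² = 209y² + 1.
Try successive y values:
y = 1: x² = 209·1² + 1 = 210, not a perfect square
y = 2: x² = 209·2² + 1 = 837, not a perfect square
y = 3: x² = 209·3² + 1 = 1882, not a perfect square
... continuing the search (or via continued fractions) ...
y = 3220: x² = 209·3220² + 1 = 2166995601, x = 46551 ✓

Verify: 46551² - 209·3220² = 2166995601 - 2166995600 = 1 ✓

x = 46551, y = 3220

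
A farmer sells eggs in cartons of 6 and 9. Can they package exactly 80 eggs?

We need non-negative a, b with 6a + 9b = 80.
gcd(6, 9) = 3, and 3 does not divide 80.
No integer solutions exist.

No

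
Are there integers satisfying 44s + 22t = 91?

Step 1: Compute gcd(44, 22).
gcd(44, 22) = 22

Step 2: Check divisibility.
Does 22 divide 91? 91 = 22 x 4 + 3, so no.

By the theorem on linear Diophantine equations, 44s + 22t = 91 has integer solutions if and only if gcd(44, 22) divides 91. Since 22 does not divide 91, no solutions exist.

No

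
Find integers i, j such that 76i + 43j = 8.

Step 1: Check solvability.
gcd(76, 43) = 1
Since 1 divides 8, solutions exist.

Step 2: Apply extended Euclidean algorithm to find gcd.
We find integers such that 76*x0 + 43*y0 = 1

Step 3: Scale the particular solution.
Multiply by 8/1 = 8:
i = -104, j = 184

Step 4: Verify.
76*(-104) + 43*(184) = 8 = 8 ✓

i = -104, j = 184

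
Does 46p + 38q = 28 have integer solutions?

Step 1: Compute gcd(46, 38).
gcd(46, 38) = 2

Step 2: Check divisibility.
Does 2 divide 28? 28 = 2 x 14, so yes.

By the theorem on linear Diophantine equations, 46p + 38q = 28 has integer solutions if and only if gcd(46, 38) divides 28. Since 2 | 28, solutions exist.

Yes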